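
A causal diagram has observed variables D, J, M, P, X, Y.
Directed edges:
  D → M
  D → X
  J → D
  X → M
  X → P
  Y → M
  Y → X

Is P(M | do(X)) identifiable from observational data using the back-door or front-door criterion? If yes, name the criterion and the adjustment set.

P(M|do(X)): backdoor, adjust for {D, Y}.

desc(X)\{X}={M,P}; candidates ⊆ {D,J,Y}.
size 0: {}; under {} X still reaches {D,J,M,Y} ∋ M.
size 1: {D}, {J}, {Y}; under {D} X still reaches {M,Y} ∋ M.
{D,Y}: X⊥M given {D,Y} in G with X→· removed — back-door holds.
P(M|do(X)) = Σ_{D,Y} P(M|X,D,Y)·P(D,Y).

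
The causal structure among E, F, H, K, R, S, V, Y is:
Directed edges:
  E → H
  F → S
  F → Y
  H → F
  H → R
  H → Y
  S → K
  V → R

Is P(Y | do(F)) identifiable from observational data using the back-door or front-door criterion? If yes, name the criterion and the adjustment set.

P(Y|do(F)): backdoor, adjust for {H}.

desc(F)\{F}={K,S,Y}; candidates ⊆ {E,H,R,V}.
size 0: {}; under {} F still reaches {E,H,R,Y} ∋ Y.
{H}: F⊥Y given {H} in G with F→· removed — back-door holds.
P(Y|do(F)) = Σ_{H} P(Y|F,H)·P(H).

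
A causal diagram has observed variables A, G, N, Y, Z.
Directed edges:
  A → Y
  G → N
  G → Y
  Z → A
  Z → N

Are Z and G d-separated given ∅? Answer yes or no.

Bayes-Ball from Z | ∅ reaches {A,N,Y}.
G ∉ reach(Z|∅) ⇒ Z ⊥ G | ∅.

Yes — Z ⊥ G | ∅.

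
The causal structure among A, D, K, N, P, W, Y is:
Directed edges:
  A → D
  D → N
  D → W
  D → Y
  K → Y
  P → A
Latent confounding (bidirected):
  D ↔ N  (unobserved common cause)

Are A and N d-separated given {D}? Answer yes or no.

No — A and N are d-connected given {D}.

Bayes-Ball from A | {D} reaches {N,P}.
N ∈ reach(A|{D}) ⇒ A ⊥̸ N | {D}.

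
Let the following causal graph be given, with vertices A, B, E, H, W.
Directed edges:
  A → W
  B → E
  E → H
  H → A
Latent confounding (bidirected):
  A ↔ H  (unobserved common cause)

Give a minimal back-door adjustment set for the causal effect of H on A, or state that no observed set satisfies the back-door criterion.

desc(H)\{H}={A,W}; candidates ⊆ {B,E}.
H↔A: latent back-door arc(s) into H.
size 0: {}; under {} H still reaches {A,B,E,W} ∋ A.
size 1: {B}, {E}; under {B} H still reaches {A,E,W} ∋ A.
size 2: {B,E}; under {B,E} H still reaches {A,W} ∋ A.
H↔A cannot be blocked by any observed set — no back-door set.

H→A: no observed back-door set.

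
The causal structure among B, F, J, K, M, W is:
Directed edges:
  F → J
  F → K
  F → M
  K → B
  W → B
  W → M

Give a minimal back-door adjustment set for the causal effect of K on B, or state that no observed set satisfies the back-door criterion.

K→B: minimal back-door set ∅.

desc(K)\{K}={B}; candidates ⊆ {F,J,M,W}.
∅: K⊥B given ∅ in G with K→· removed — back-door holds.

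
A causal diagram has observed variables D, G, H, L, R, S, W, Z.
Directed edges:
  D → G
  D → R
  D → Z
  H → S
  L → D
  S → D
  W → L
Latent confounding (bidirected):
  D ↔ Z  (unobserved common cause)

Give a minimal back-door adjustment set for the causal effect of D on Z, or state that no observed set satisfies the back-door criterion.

desc(D)\{D}={G,R,Z}; candidates ⊆ {H,L,S,W}.
D↔Z: latent back-door arc(s) into D.
size 0: {}; under {} D still reaches {H,L,S,W,Z} ∋ Z.
size 1: {H}, {L}, {S} …(+1); under {H} D still reaches {L,S,W,Z} ∋ Z.
size 2: {H,L}, {H,S}, {H,W} …(+3); under {H,L} D still reaches {S,Z} ∋ Z.
D↔Z cannot be blocked by any observed set — no back-door set.

D→Z: no observed back-door set.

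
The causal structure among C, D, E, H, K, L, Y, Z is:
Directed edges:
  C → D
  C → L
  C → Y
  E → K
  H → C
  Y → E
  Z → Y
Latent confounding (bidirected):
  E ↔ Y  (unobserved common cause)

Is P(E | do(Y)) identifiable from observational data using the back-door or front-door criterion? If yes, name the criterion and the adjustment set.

P(E|do(Y)): not identifiable (no BD/FD set).

desc(Y)\{Y}={E,K}; candidates ⊆ {C,D,H,L,Z}.
Y↔E: latent back-door arc(s) into Y.
size 0: {}; under {} Y still reaches {C,D,E,H,K,L,Z} ∋ E.
size 1: {C}, {D}, {H} …(+2); under {C} Y still reaches {E,K,Z} ∋ E.
size 2: {C,D}, {C,H}, {C,L} …(+7); under {C,D} Y still reaches {E,K,Z} ∋ E.
Y↔E cannot be blocked by any observed set — no back-door set.
No mediator lies on a directed Y→…→E path.
Neither criterion identifies P(E|do(Y)) in this graph.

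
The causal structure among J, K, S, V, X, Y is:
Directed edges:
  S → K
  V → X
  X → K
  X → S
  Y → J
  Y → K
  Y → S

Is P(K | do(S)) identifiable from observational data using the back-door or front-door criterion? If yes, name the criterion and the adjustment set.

P(K|do(S)): backdoor, adjust for {X, Y}.

desc(S)\{S}={K}; candidates ⊆ {J,V,X,Y}.
size 0: {}; under {} S still reaches {J,K,V,X,Y} ∋ K.
size 1: {J}, {V}, {X} …(+1); under {J} S still reaches {K,V,X,Y} ∋ K.
{X,Y}: S⊥K given {X,Y} in G with S→· removed — back-door holds.
P(K|do(S)) = Σ_{X,Y} P(K|S,X,Y)·P(X,Y).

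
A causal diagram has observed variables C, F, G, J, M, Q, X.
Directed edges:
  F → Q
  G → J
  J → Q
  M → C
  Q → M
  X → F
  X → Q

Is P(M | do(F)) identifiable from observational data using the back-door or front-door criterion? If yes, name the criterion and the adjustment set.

P(M|do(F)): backdoor, adjust for {X}.

desc(F)\{F}={C,M,Q}; candidates ⊆ {G,J,X}.
size 0: {}; under {} F still reaches {C,M,Q,X} ∋ M.
{X}: F⊥M given {X} in G with F→· removed — back-door holds.
P(M|do(F)) = Σ_{X} P(M|F,X)·P(X).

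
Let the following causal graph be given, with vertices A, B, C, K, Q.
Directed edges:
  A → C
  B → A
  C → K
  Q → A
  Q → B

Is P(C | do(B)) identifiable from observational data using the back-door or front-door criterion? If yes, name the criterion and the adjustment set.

P(C|do(B)): backdoor, adjust for {Q}.

desc(B)\{B}={A,C,K}; candidates ⊆ {Q}.
size 0: {}; under {} B still reaches {A,C,K,Q} ∋ C.
{Q}: B⊥C given {Q} in G with B→· removed — back-door holds.
P(C|do(B)) = Σ_{Q} P(C|B,Q)·P(Q).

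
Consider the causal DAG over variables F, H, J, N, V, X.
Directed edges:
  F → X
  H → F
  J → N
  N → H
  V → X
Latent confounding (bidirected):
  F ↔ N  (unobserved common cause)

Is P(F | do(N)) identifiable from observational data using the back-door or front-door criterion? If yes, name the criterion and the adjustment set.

P(F|do(N)): frontdoor, adjust for {H}.

desc(N)\{N}={F,H,X}; candidates ⊆ {J,V}.
N↔F: latent back-door arc(s) into N.
size 0: {}; under {} N still reaches {F,J,X} ∋ F.
size 1: {J}, {V}; under {J} N still reaches {F,X} ∋ F.
size 2: {J,V}; under {J,V} N still reaches {F,X} ∋ F.
N↔F cannot be blocked by any observed set — no back-door set.
{H}: (i) intercepts every directed N→F path; (ii) no back-door N→{H}; (iii) {N} blocks every back-door {H}→F. Front-door holds.
P(F|do(N)) = Σ_{H} P(H|N) Σ_{N'} P(F|H,N')P(N').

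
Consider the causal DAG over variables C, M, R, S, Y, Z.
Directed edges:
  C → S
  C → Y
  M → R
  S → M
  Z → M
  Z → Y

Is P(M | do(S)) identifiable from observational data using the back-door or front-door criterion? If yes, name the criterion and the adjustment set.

desc(S)\{S}={M,R}; candidates ⊆ {C,Y,Z}.
∅: S⊥M given ∅ in G with S→· removed — back-door holds.
P(M|do(S)) = P(M|S) — no adjustment needed.

P(M|do(S)): backdoor, adjust for ∅.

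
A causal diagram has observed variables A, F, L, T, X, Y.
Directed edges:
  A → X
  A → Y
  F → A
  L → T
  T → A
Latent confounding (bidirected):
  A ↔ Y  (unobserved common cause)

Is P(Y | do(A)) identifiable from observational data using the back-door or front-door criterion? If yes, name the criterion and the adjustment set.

desc(A)\{A}={X,Y}; candidates ⊆ {F,L,T}.
A↔Y: latent back-door arc(s) into A.
size 0: {}; under {} A still reaches {F,L,T,Y} ∋ Y.
size 1: {F}, {L}, {T}; under {F} A still reaches {L,T,Y} ∋ Y.
size 2: {F,L}, {F,T}, {L,T}; under {F,L} A still reaches {T,Y} ∋ Y.
A↔Y cannot be blocked by any observed set — no back-door set.
No mediator lies on a directed A→…→Y path.
Neither criterion identifies P(Y|do(A)) in this graph.

P(Y|do(A)): not identifiable (no BD/FD set).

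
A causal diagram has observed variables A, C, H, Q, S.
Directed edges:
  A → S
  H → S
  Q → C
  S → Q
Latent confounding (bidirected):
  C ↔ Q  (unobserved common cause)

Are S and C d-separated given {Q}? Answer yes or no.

No — S and C are d-connected given {Q}.

Bayes-Ball from S | {Q} reaches {A,C,H}.
C ∈ reach(S|{Q}) ⇒ S ⊥̸ C | {Q}.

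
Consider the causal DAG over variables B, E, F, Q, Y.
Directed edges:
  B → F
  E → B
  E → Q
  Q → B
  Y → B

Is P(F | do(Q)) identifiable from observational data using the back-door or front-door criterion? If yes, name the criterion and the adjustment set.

P(F|do(Q)): backdoor, adjust for {E}.

desc(Q)\{Q}={B,F}; candidates ⊆ {E,Y}.
size 0: {}; under {} Q still reaches {B,E,F} ∋ F.
{E}: Q⊥F given {E} in G with Q→· removed — back-door holds.
P(F|do(Q)) = Σ_{E} P(F|Q,E)·P(E).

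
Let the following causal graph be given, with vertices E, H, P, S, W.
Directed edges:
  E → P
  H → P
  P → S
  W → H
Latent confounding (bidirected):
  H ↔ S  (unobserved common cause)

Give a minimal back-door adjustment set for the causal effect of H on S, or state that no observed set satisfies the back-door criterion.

H→S: no observed back-door set.

desc(H)\{H}={P,S}; candidates ⊆ {E,W}.
H↔S: latent back-door arc(s) into H.
size 0: {}; under {} H still reaches {S,W} ∋ S.
size 1: {E}, {W}; under {E} H still reaches {S,W} ∋ S.
size 2: {E,W}; under {E,W} H still reaches {S} ∋ S.
H↔S cannot be blocked by any observed set — no back-door set.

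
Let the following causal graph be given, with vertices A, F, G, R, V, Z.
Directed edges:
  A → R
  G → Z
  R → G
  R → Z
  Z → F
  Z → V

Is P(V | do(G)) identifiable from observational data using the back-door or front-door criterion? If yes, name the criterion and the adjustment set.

desc(G)\{G}={F,V,Z}; candidates ⊆ {A,R}.
size 0: {}; under {} G still reaches {A,F,R,V,Z} ∋ V.
{R}: G⊥V given {R} in G with G→· removed — back-door holds.
P(V|do(G)) = Σ_{R} P(V|G,R)·P(R).

P(V|do(G)): backdoor, adjust for {R}.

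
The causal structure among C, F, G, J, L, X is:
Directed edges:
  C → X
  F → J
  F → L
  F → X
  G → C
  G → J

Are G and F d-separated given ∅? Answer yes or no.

Yes — G ⊥ F | ∅.

Bayes-Ball from G | ∅ reaches {C,J,X}.
F ∉ reach(G|∅) ⇒ G ⊥ F | ∅.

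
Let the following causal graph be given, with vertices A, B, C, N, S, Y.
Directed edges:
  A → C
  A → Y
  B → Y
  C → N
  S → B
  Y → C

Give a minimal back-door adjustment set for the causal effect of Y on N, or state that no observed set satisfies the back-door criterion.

desc(Y)\{Y}={C,N}; candidates ⊆ {A,B,S}.
size 0: {}; under {} Y still reaches {A,B,C,N,S} ∋ N.
{A}: Y⊥N given {A} in G with Y→· removed — back-door holds.

Y→N: minimal back-door set {A}.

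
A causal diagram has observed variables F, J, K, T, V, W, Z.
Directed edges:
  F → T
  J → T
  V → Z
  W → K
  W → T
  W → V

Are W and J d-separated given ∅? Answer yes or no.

Bayes-Ball from W | ∅ reaches {K,T,V,Z}.
J ∉ reach(W|∅) ⇒ W ⊥ J | ∅.

Yes — W ⊥ J | ∅.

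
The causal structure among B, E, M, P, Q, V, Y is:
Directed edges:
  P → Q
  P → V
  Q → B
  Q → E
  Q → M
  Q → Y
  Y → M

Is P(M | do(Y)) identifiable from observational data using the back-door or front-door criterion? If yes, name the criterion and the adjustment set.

P(M|do(Y)): backdoor, adjust for {Q}.

desc(Y)\{Y}={M}; candidates ⊆ {B,E,P,Q,V}.
size 0: {}; under {} Y still reaches {B,E,M,P,Q,V} ∋ M.
{Q}: Y⊥M given {Q} in G with Y→· removed — back-door holds.
P(M|do(Y)) = Σ_{Q} P(M|Y,Q)·P(Q).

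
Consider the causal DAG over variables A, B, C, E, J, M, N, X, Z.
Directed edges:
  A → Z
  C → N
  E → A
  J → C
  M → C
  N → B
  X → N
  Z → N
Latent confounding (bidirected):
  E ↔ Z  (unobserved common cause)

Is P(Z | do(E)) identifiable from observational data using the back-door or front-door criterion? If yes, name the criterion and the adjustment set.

desc(E)\{E}={A,B,N,Z}; candidates ⊆ {C,J,M,X}.
E↔Z: latent back-door arc(s) into E.
size 0: {}; under {} E still reaches {B,N,Z} ∋ Z.
size 1: {C}, {J}, {M} …(+1); under {C} E still reaches {B,N,Z} ∋ Z.
size 2: {C,J}, {C,M}, {C,X} …(+3); under {C,J} E still reaches {B,N,Z} ∋ Z.
E↔Z cannot be blocked by any observed set — no back-door set.
{A}: (i) intercepts every directed E→Z path; (ii) no back-door E→{A}; (iii) {E} blocks every back-door {A}→Z. Front-door holds.
P(Z|do(E)) = Σ_{A} P(A|E) Σ_{E'} P(Z|A,E')P(E').

P(Z|do(E)): frontdoor, adjust for {A}.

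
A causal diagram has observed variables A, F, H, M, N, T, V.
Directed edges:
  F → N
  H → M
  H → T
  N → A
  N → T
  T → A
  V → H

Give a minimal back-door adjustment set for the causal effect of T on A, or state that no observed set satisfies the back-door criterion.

desc(T)\{T}={A}; candidates ⊆ {F,H,M,N,V}.
size 0: {}; under {} T still reaches {A,F,H,M,N,V} ∋ A.
{N}: T⊥A given {N} in G with T→· removed — back-door holds.

T→A: minimal back-door set {N}.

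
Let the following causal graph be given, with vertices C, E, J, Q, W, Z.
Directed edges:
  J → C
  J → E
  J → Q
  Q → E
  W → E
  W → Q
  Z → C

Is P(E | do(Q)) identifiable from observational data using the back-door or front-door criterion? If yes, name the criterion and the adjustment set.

desc(Q)\{Q}={E}; candidates ⊆ {C,J,W,Z}.
size 0: {}; under {} Q still reaches {C,E,J,W} ∋ E.
size 1: {C}, {J}, {W} …(+1); under {C} Q still reaches {E,J,W,Z} ∋ E.
{J,W}: Q⊥E given {J,W} in G with Q→· removed — back-door holds.
P(E|do(Q)) = Σ_{J,W} P(E|Q,J,W)·P(J,W).

P(E|do(Q)): backdoor, adjust for {J, W}.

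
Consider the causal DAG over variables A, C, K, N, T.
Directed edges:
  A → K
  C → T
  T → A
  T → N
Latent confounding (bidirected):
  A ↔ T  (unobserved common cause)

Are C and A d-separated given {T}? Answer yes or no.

Bayes-Ball from C | {T} reaches {A,K}.
A ∈ reach(C|{T}) ⇒ C ⊥̸ A | {T}.

No — C and A are d-connected given {T}.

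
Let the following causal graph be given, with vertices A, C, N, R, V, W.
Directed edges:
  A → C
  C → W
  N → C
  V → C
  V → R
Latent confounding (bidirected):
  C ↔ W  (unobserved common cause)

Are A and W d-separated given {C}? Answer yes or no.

No — A and W are d-connected given {C}.

Bayes-Ball from A | {C} reaches {N,R,V,W}.
W ∈ reach(A|{C}) ⇒ A ⊥̸ W | {C}.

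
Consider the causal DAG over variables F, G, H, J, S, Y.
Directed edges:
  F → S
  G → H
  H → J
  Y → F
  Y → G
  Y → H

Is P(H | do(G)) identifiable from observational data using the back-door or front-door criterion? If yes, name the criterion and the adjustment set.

desc(G)\{G}={H,J}; candidates ⊆ {F,S,Y}.
size 0: {}; under {} G still reaches {F,H,J,S,Y} ∋ H.
{Y}: G⊥H given {Y} in G with G→· removed — back-door holds.
P(H|do(G)) = Σ_{Y} P(H|G,Y)·P(Y).

P(H|do(G)): backdoor, adjust for {Y}.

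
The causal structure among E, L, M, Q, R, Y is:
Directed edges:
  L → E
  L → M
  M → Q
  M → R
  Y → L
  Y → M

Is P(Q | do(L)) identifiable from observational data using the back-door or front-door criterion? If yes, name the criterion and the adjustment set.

desc(L)\{L}={E,M,Q,R}; candidates ⊆ {Y}.
size 0: {}; under {} L still reaches {M,Q,R,Y} ∋ Q.
{Y}: L⊥Q given {Y} in G with L→· removed — back-door holds.
P(Q|do(L)) = Σ_{Y} P(Q|L,Y)·P(Y).

P(Q|do(L)): backdoor, adjust for {Y}.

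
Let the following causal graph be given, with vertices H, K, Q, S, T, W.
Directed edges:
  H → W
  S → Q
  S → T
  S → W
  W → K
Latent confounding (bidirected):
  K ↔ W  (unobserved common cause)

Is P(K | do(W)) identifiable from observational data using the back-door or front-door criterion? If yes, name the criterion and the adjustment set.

P(K|do(W)): not identifiable (no BD/FD set).

desc(W)\{W}={K}; candidates ⊆ {H,Q,S,T}.
W↔K: latent back-door arc(s) into W.
size 0: {}; under {} W still reaches {H,K,Q,S,T} ∋ K.
size 1: {H}, {Q}, {S} …(+1); under {H} W still reaches {K,Q,S,T} ∋ K.
size 2: {H,Q}, {H,S}, {H,T} …(+3); under {H,Q} W still reaches {K,S,T} ∋ K.
W↔K cannot be blocked by any observed set — no back-door set.
No mediator lies on a directed W→…→K path.
Neither criterion identifies P(K|do(W)) in this graph.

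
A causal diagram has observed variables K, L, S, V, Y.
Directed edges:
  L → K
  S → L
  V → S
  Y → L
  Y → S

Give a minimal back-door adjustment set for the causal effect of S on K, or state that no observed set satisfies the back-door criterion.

S→K: minimal back-door set {Y}.

desc(S)\{S}={K,L}; candidates ⊆ {V,Y}.
size 0: {}; under {} S still reaches {K,L,V,Y} ∋ K.
{Y}: S⊥K given {Y} in G with S→· removed — back-door holds.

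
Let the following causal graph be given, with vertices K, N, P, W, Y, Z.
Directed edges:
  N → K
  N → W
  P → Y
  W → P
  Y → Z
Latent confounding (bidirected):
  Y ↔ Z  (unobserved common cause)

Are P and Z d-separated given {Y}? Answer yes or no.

Bayes-Ball from P | {Y} reaches {K,N,W,Z}.
Z ∈ reach(P|{Y}) ⇒ P ⊥̸ Z | {Y}.

No — P and Z are d-connected given {Y}.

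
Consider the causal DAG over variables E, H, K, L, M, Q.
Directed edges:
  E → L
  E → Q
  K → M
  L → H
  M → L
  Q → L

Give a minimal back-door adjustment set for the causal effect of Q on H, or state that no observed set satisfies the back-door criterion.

Q→H: minimal back-door set {E}.

desc(Q)\{Q}={H,L}; candidates ⊆ {E,K,M}.
size 0: {}; under {} Q still reaches {E,H,L} ∋ H.
{E}: Q⊥H given {E} in G with Q→· removed — back-door holds.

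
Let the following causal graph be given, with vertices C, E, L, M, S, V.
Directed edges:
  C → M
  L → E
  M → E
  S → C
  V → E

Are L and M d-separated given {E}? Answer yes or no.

No — L and M are d-connected given {E}.

Bayes-Ball from L | {E} reaches {C,M,S,V}.
M ∈ reach(L|{E}) ⇒ L ⊥̸ M | {E}.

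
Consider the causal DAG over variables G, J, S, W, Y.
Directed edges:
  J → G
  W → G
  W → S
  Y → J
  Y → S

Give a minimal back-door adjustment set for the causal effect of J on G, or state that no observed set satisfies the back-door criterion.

desc(J)\{J}={G}; candidates ⊆ {S,W,Y}.
∅: J⊥G given ∅ in G with J→· removed — back-door holds.

J→G: minimal back-door set ∅.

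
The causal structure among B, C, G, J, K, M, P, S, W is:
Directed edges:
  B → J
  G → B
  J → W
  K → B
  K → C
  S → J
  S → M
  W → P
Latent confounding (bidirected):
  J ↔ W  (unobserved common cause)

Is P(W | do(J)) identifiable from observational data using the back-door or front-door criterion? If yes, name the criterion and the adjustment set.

P(W|do(J)): not identifiable (no BD/FD set).

desc(J)\{J}={P,W}; candidates ⊆ {B,C,G,K,M,S}.
J↔W: latent back-door arc(s) into J.
size 0: {}; under {} J still reaches {B,C,G,K,M,P,S,W} ∋ W.
size 1: {B}, {C}, {G} …(+3); under {B} J still reaches {M,P,S,W} ∋ W.
size 2: {B,C}, {B,G}, {B,K} …(+12); under {B,C} J still reaches {M,P,S,W} ∋ W.
J↔W cannot be blocked by any observed set — no back-door set.
No mediator lies on a directed J→…→W path.
Neither criterion identifies P(W|do(J)) in this graph.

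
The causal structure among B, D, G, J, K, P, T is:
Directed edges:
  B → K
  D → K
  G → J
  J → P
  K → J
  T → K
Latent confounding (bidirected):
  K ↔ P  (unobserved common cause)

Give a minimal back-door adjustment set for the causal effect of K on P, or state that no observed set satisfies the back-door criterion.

desc(K)\{K}={J,P}; candidates ⊆ {B,D,G,T}.
K↔P: latent back-door arc(s) into K.
size 0: {}; under {} K still reaches {B,D,P,T} ∋ P.
size 1: {B}, {D}, {G} …(+1); under {B} K still reaches {D,P,T} ∋ P.
size 2: {B,D}, {B,G}, {B,T} …(+3); under {B,D} K still reaches {P,T} ∋ P.
K↔P cannot be blocked by any observed set — no back-door set.

K→P: no observed back-door set.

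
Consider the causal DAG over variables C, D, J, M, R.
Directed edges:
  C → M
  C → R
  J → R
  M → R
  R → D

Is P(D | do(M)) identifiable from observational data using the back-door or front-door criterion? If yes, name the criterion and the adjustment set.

desc(M)\{M}={D,R}; candidates ⊆ {C,J}.
size 0: {}; under {} M still reaches {C,D,R} ∋ D.
{C}: M⊥D given {C} in G with M→· removed — back-door holds.
P(D|do(M)) = Σ_{C} P(D|M,C)·P(C).

P(D|do(M)): backdoor, adjust for {C}.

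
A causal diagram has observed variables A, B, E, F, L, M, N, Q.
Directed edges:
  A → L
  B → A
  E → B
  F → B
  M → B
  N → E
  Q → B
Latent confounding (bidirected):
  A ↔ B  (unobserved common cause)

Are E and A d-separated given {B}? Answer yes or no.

No — E and A are d-connected given {B}.

Bayes-Ball from E | {B} reaches {A,F,L,M,N,Q}.
A ∈ reach(E|{B}) ⇒ E ⊥̸ A | {B}.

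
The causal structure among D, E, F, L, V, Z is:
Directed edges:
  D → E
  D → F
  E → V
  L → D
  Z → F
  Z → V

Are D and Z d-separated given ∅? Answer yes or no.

Bayes-Ball from D | ∅ reaches {E,F,L,V}.
Z ∉ reach(D|∅) ⇒ D ⊥ Z | ∅.

Yes — D ⊥ Z | ∅.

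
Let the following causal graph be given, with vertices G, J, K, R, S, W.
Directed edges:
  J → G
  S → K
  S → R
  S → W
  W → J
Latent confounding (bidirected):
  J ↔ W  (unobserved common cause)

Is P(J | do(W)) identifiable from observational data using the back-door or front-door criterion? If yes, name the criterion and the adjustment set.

P(J|do(W)): not identifiable (no BD/FD set).

desc(W)\{W}={G,J}; candidates ⊆ {K,R,S}.
W↔J: latent back-door arc(s) into W.
size 0: {}; under {} W still reaches {G,J,K,R,S} ∋ J.
size 1: {K}, {R}, {S}; under {K} W still reaches {G,J,R,S} ∋ J.
size 2: {K,R}, {K,S}, {R,S}; under {K,R} W still reaches {G,J,S} ∋ J.
W↔J cannot be blocked by any observed set — no back-door set.
No mediator lies on a directed W→…→J path.
Neither criterion identifies P(J|do(W)) in this graph.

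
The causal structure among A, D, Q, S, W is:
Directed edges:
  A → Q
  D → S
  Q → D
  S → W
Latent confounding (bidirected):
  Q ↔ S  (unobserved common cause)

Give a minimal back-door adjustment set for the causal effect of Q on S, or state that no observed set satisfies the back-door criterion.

desc(Q)\{Q}={D,S,W}; candidates ⊆ {A}.
Q↔S: latent back-door arc(s) into Q.
size 0: {}; under {} Q still reaches {A,S,W} ∋ S.
size 1: {A}; under {A} Q still reaches {S,W} ∋ S.
Q↔S cannot be blocked by any observed set — no back-door set.

Q→S: no observed back-door set.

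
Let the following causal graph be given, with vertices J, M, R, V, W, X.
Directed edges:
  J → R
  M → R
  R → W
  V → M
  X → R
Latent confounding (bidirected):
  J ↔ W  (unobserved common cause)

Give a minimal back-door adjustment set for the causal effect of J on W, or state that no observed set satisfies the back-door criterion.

J→W: no observed back-door set.

desc(J)\{J}={R,W}; candidates ⊆ {M,V,X}.
J↔W: latent back-door arc(s) into J.
size 0: {}; under {} J still reaches {W} ∋ W.
size 1: {M}, {V}, {X}; under {M} J still reaches {W} ∋ W.
size 2: {M,V}, {M,X}, {V,X}; under {M,V} J still reaches {W} ∋ W.
J↔W cannot be blocked by any observed set — no back-door set.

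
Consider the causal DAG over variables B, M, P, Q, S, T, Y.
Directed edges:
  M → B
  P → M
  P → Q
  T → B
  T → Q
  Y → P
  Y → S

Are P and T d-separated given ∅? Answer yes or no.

Yes — P ⊥ T | ∅.

Bayes-Ball from P | ∅ reaches {B,M,Q,S,Y}.
T ∉ reach(P|∅) ⇒ P ⊥ T | ∅.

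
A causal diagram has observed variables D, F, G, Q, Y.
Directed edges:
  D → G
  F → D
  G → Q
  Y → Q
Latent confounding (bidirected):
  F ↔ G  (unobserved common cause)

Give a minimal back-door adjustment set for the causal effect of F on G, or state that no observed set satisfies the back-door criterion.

F→G: no observed back-door set.

desc(F)\{F}={D,G,Q}; candidates ⊆ {Y}.
F↔G: latent back-door arc(s) into F.
size 0: {}; under {} F still reaches {G,Q} ∋ G.
size 1: {Y}; under {Y} F still reaches {G,Q} ∋ G.
F↔G cannot be blocked by any observed set — no back-door set.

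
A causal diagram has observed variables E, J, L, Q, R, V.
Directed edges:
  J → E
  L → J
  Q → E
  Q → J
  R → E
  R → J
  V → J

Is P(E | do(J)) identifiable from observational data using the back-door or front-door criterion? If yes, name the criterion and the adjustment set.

desc(J)\{J}={E}; candidates ⊆ {L,Q,R,V}.
size 0: {}; under {} J still reaches {E,L,Q,R,V} ∋ E.
size 1: {L}, {Q}, {R} …(+1); under {L} J still reaches {E,Q,R,V} ∋ E.
{Q,R}: J⊥E given {Q,R} in G with J→· removed — back-door holds.
P(E|do(J)) = Σ_{Q,R} P(E|J,Q,R)·P(Q,R).

P(E|do(J)): backdoor, adjust for {Q, R}.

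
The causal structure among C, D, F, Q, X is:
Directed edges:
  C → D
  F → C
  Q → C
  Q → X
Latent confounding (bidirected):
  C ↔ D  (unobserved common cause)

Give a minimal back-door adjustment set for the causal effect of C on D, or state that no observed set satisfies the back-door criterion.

desc(C)\{C}={D}; candidates ⊆ {F,Q,X}.
C↔D: latent back-door arc(s) into C.
size 0: {}; under {} C still reaches {D,F,Q,X} ∋ D.
size 1: {F}, {Q}, {X}; under {F} C still reaches {D,Q,X} ∋ D.
size 2: {F,Q}, {F,X}, {Q,X}; under {F,Q} C still reaches {D} ∋ D.
C↔D cannot be blocked by any observed set — no back-door set.

C→D: no observed back-door set.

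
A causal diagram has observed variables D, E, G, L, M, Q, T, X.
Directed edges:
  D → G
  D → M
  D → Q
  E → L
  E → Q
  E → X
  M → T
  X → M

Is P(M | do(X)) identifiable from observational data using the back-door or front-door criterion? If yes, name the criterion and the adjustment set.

P(M|do(X)): backdoor, adjust for ∅.

desc(X)\{X}={M,T}; candidates ⊆ {D,E,G,L,Q}.
∅: X⊥M given ∅ in G with X→· removed — back-door holds.
P(M|do(X)) = P(M|X) — no adjustment needed.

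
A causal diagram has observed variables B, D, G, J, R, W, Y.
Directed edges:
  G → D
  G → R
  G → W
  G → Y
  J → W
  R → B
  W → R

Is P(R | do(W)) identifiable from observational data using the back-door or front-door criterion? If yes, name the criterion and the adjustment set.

P(R|do(W)): backdoor, adjust for {G}.

desc(W)\{W}={B,R}; candidates ⊆ {D,G,J,Y}.
size 0: {}; under {} W still reaches {B,D,G,J,R,Y} ∋ R.
{G}: W⊥R given {G} in G with W→· removed — back-door holds.
P(R|do(W)) = Σ_{G} P(R|W,G)·P(G).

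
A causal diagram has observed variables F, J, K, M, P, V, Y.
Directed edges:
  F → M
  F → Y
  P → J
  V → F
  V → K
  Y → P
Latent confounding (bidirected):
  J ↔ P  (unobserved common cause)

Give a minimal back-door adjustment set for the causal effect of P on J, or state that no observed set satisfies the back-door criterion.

desc(P)\{P}={J}; candidates ⊆ {F,K,M,V,Y}.
P↔J: latent back-door arc(s) into P.
size 0: {}; under {} P still reaches {F,J,K,M,V,Y} ∋ J.
size 1: {F}, {K}, {M} …(+2); under {F} P still reaches {J,Y} ∋ J.
size 2: {F,K}, {F,M}, {F,V} …(+7); under {F,K} P still reaches {J,Y} ∋ J.
P↔J cannot be blocked by any observed set — no back-door set.

P→J: no observed back-door set.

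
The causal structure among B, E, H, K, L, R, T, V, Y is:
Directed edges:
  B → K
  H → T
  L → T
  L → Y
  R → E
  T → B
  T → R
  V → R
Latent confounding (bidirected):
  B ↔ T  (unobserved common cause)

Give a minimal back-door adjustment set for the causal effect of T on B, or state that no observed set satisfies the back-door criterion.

desc(T)\{T}={B,E,K,R}; candidates ⊆ {H,L,V,Y}.
T↔B: latent back-door arc(s) into T.
size 0: {}; under {} T still reaches {B,H,K,L,Y} ∋ B.
size 1: {H}, {L}, {V} …(+1); under {H} T still reaches {B,K,L,Y} ∋ B.
size 2: {H,L}, {H,V}, {H,Y} …(+3); under {H,L} T still reaches {B,K} ∋ B.
T↔B cannot be blocked by any observed set — no back-door set.

T→B: no observed back-door set.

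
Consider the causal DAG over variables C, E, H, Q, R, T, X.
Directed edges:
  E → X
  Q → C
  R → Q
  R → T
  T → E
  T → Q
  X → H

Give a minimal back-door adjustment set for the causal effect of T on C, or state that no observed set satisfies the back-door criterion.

T→C: minimal back-door set {R}.

desc(T)\{T}={C,E,H,Q,X}; candidates ⊆ {R}.
size 0: {}; under {} T still reaches {C,Q,R} ∋ C.
{R}: T⊥C given {R} in G with T→· removed — back-door holds.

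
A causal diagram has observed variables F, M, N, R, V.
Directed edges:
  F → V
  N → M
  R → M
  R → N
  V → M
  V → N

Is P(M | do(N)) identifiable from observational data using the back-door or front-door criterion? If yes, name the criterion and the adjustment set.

P(M|do(N)): backdoor, adjust for {R, V}.

desc(N)\{N}={M}; candidates ⊆ {F,R,V}.
size 0: {}; under {} N still reaches {F,M,R,V} ∋ M.
size 1: {F}, {R}, {V}; under {F} N still reaches {M,R,V} ∋ M.
{R,V}: N⊥M given {R,V} in G with N→· removed — back-door holds.
P(M|do(N)) = Σ_{R,V} P(M|N,R,V)·P(R,V).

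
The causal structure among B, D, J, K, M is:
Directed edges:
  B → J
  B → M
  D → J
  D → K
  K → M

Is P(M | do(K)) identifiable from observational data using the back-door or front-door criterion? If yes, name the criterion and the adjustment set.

P(M|do(K)): backdoor, adjust for ∅.

desc(K)\{K}={M}; candidates ⊆ {B,D,J}.
∅: K⊥M given ∅ in G with K→· removed — back-door holds.
P(M|do(K)) = P(M|K) — no adjustment needed.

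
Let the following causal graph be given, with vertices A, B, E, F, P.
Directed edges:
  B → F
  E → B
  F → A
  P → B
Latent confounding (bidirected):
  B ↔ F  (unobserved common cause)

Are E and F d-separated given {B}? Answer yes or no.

No — E and F are d-connected given {B}.

Bayes-Ball from E | {B} reaches {A,F,P}.
F ∈ reach(E|{B}) ⇒ E ⊥̸ F | {B}.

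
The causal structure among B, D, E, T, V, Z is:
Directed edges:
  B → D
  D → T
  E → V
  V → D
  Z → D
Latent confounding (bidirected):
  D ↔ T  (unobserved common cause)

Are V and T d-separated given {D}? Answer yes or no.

Bayes-Ball from V | {D} reaches {B,E,T,Z}.
T ∈ reach(V|{D}) ⇒ V ⊥̸ T | {D}.

No — V and T are d-connected given {D}.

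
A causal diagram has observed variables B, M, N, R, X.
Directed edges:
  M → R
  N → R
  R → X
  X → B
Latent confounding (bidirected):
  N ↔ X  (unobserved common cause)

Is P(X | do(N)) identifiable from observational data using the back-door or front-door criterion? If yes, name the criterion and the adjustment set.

desc(N)\{N}={B,R,X}; candidates ⊆ {M}.
N↔X: latent back-door arc(s) into N.
size 0: {}; under {} N still reaches {B,X} ∋ X.
size 1: {M}; under {M} N still reaches {B,X} ∋ X.
N↔X cannot be blocked by any observed set — no back-door set.
{R}: (i) intercepts every directed N→X path; (ii) no back-door N→{R}; (iii) {N} blocks every back-door {R}→X. Front-door holds.
P(X|do(N)) = Σ_{R} P(R|N) Σ_{N'} P(X|R,N')P(N').

P(X|do(N)): frontdoor, adjust for {R}.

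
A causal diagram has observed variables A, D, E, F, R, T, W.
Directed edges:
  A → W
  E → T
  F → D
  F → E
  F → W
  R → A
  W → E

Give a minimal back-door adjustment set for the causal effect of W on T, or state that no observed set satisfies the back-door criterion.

W→T: minimal back-door set {F}.

desc(W)\{W}={E,T}; candidates ⊆ {A,D,F,R}.
size 0: {}; under {} W still reaches {A,D,E,F,R,T} ∋ T.
{F}: W⊥T given {F} in G with W→· removed — back-door holds.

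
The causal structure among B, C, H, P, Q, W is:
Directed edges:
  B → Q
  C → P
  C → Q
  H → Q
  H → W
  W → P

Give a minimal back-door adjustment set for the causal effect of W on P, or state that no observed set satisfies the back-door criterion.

W→P: minimal back-door set ∅.

desc(W)\{W}={P}; candidates ⊆ {B,C,H,Q}.
∅: W⊥P given ∅ in G with W→· removed — back-door holds.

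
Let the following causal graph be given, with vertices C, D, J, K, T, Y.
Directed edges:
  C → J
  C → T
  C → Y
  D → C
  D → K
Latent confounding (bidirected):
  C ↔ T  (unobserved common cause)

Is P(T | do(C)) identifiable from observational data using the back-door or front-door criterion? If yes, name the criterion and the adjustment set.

desc(C)\{C}={J,T,Y}; candidates ⊆ {D,K}.
C↔T: latent back-door arc(s) into C.
size 0: {}; under {} C still reaches {D,K,T} ∋ T.
size 1: {D}, {K}; under {D} C still reaches {T} ∋ T.
size 2: {D,K}; under {D,K} C still reaches {T} ∋ T.
C↔T cannot be blocked by any observed set — no back-door set.
No mediator lies on a directed C→…→T path.
Neither criterion identifies P(T|do(C)) in this graph.

P(T|do(C)): not identifiable (no BD/FD set).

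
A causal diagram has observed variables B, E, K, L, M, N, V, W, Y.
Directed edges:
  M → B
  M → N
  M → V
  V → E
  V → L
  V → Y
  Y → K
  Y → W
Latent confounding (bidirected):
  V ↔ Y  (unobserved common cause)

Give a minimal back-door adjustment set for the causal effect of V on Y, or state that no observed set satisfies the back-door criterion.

desc(V)\{V}={E,K,L,W,Y}; candidates ⊆ {B,M,N}.
V↔Y: latent back-door arc(s) into V.
size 0: {}; under {} V still reaches {B,K,M,N,W,Y} ∋ Y.
size 1: {B}, {M}, {N}; under {B} V still reaches {K,M,N,W,Y} ∋ Y.
size 2: {B,M}, {B,N}, {M,N}; under {B,M} V still reaches {K,W,Y} ∋ Y.
V↔Y cannot be blocked by any observed set — no back-door set.

V→Y: no observed back-door set.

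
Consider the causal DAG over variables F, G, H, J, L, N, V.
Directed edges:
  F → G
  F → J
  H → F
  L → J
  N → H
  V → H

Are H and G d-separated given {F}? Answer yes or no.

Yes — H ⊥ G | {F}.

Bayes-Ball from H | {F} reaches {N,V}.
G ∉ reach(H|{F}) ⇒ H ⊥ G | {F}.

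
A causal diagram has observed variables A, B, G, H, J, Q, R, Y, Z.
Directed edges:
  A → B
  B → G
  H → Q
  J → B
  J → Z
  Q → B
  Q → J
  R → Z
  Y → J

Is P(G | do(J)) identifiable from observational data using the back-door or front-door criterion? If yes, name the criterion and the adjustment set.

desc(J)\{J}={B,G,Z}; candidates ⊆ {A,H,Q,R,Y}.
size 0: {}; under {} J still reaches {B,G,H,Q,Y} ∋ G.
{Q}: J⊥G given {Q} in G with J→· removed — back-door holds.
P(G|do(J)) = Σ_{Q} P(G|J,Q)·P(Q).

P(G|do(J)): backdoor, adjust for {Q}.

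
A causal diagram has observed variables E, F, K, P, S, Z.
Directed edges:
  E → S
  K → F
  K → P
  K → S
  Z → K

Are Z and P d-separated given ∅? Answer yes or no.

Bayes-Ball from Z | ∅ reaches {F,K,P,S}.
P ∈ reach(Z|∅) ⇒ Z ⊥̸ P | ∅.

No — Z and P are d-connected given ∅.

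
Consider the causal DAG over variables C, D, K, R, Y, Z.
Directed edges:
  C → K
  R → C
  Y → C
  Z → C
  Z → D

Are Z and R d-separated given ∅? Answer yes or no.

Bayes-Ball from Z | ∅ reaches {C,D,K}.
R ∉ reach(Z|∅) ⇒ Z ⊥ R | ∅.

Yes — Z ⊥ R | ∅.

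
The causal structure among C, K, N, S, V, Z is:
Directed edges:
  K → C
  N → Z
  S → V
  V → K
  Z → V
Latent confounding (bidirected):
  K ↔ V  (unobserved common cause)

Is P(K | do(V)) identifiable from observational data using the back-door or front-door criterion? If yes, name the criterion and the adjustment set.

desc(V)\{V}={C,K}; candidates ⊆ {N,S,Z}.
V↔K: latent back-door arc(s) into V.
size 0: {}; under {} V still reaches {C,K,N,S,Z} ∋ K.
size 1: {N}, {S}, {Z}; under {N} V still reaches {C,K,S,Z} ∋ K.
size 2: {N,S}, {N,Z}, {S,Z}; under {N,S} V still reaches {C,K,Z} ∋ K.
V↔K cannot be blocked by any observed set — no back-door set.
No mediator lies on a directed V→…→K path.
Neither criterion identifies P(K|do(V)) in this graph.

P(K|do(V)): not identifiable (no BD/FD set).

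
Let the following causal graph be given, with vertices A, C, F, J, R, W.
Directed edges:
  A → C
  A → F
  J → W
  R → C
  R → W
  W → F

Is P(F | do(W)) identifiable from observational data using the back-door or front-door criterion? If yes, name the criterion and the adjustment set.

desc(W)\{W}={F}; candidates ⊆ {A,C,J,R}.
∅: W⊥F given ∅ in G with W→· removed — back-door holds.
P(F|do(W)) = P(F|W) — no adjustment needed.

P(F|do(W)): backdoor, adjust for ∅.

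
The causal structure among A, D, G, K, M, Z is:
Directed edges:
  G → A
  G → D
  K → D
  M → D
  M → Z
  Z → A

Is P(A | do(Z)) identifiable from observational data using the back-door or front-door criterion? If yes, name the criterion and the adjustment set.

desc(Z)\{Z}={A}; candidates ⊆ {D,G,K,M}.
∅: Z⊥A given ∅ in G with Z→· removed — back-door holds.
P(A|do(Z)) = P(A|Z) — no adjustment needed.

P(A|do(Z)): backdoor, adjust for ∅.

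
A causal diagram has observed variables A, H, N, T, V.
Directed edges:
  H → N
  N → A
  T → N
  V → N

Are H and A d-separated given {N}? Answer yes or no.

Bayes-Ball from H | {N} reaches {T,V}.
A ∉ reach(H|{N}) ⇒ H ⊥ A | {N}.

Yes — H ⊥ A | {N}.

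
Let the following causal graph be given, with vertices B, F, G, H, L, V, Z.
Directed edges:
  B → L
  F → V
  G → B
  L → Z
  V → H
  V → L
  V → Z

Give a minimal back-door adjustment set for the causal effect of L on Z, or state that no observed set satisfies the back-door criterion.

L→Z: minimal back-door set {V}.

desc(L)\{L}={Z}; candidates ⊆ {B,F,G,H,V}.
size 0: {}; under {} L still reaches {B,F,G,H,V,Z} ∋ Z.
{V}: L⊥Z given {V} in G with L→· removed — back-door holds.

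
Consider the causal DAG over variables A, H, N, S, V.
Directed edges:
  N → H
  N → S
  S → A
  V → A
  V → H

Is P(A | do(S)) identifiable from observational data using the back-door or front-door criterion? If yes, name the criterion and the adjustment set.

P(A|do(S)): backdoor, adjust for ∅.

desc(S)\{S}={A}; candidates ⊆ {H,N,V}.
∅: S⊥A given ∅ in G with S→· removed — back-door holds.
P(A|do(S)) = P(A|S) — no adjustment needed.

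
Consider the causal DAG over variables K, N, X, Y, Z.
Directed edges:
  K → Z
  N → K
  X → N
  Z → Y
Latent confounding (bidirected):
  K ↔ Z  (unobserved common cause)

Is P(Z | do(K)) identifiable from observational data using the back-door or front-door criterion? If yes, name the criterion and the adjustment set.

desc(K)\{K}={Y,Z}; candidates ⊆ {N,X}.
K↔Z: latent back-door arc(s) into K.
size 0: {}; under {} K still reaches {N,X,Y,Z} ∋ Z.
size 1: {N}, {X}; under {N} K still reaches {Y,Z} ∋ Z.
size 2: {N,X}; under {N,X} K still reaches {Y,Z} ∋ Z.
K↔Z cannot be blocked by any observed set — no back-door set.
No mediator lies on a directed K→…→Z path.
Neither criterion identifies P(Z|do(K)) in this graph.

P(Z|do(K)): not identifiable (no BD/FD set).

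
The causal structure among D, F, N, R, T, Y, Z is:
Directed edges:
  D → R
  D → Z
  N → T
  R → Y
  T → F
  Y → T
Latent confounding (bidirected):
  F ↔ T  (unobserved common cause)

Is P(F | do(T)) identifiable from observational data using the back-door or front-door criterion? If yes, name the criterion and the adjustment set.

P(F|do(T)): not identifiable (no BD/FD set).

desc(T)\{T}={F}; candidates ⊆ {D,N,R,Y,Z}.
T↔F: latent back-door arc(s) into T.
size 0: {}; under {} T still reaches {D,F,N,R,Y,Z} ∋ F.
size 1: {D}, {N}, {R} …(+2); under {D} T still reaches {F,N,R,Y} ∋ F.
size 2: {D,N}, {D,R}, {D,Y} …(+7); under {D,N} T still reaches {F,R,Y} ∋ F.
T↔F cannot be blocked by any observed set — no back-door set.
No mediator lies on a directed T→…→F path.
Neither criterion identifies P(F|do(T)) in this graph.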